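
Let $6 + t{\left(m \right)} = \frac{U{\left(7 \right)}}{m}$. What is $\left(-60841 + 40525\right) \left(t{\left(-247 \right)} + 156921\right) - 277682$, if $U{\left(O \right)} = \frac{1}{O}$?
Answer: $- \frac{5512333498922}{1729} \approx -3.1882 \cdot 10^{9}$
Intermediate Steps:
$t{\left(m \right)} = -6 + \frac{1}{7 m}$
$\left(-60841 + 40525\right) \left(t{\left(-247 \right)} + 156921\right) - 277682 = \left(-60841 + 40525\right) \left(\left(-6 + \frac{1}{7 \left(-247\right)}\right) + 156921\right) - 277682 = - 20316 \left(\left(-6 + \frac{1}{7} \left(- \frac{1}{247}\right)\right) + 156921\right) - 277682 = - 20316 \left(\left(-6 - \frac{1}{1729}\right) + 156921\right) - 277682 = - 20316 \left(- \frac{10375}{1729} + 156921\right) - 277682 = \left(-20316\right) \frac{271306034}{1729} - 277682 = - \frac{5511853386744}{1729} - 277682 = - \frac{5512333498922}{1729}$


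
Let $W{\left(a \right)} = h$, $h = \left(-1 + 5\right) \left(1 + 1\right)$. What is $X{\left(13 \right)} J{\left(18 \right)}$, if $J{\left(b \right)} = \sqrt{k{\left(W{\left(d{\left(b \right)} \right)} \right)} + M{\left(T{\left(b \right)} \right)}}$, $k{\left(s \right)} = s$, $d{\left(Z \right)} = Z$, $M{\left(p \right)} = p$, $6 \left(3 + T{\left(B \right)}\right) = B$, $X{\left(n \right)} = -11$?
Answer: $- 22 \sqrt{2} \approx -31.113$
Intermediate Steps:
$T{\left(B \right)} = -3 + \frac{B}{6}$
$h = 8$ ($h = 4 \cdot 2 = 8$)
$W{\left(a \right)} = 8$
$J{\left(b \right)} = \sqrt{5 + \frac{b}{6}}$ ($J{\left(b \right)} = \sqrt{8 + \left(-3 + \frac{b}{6}\right)} = \sqrt{5 + \frac{b}{6}}$)
$X{\left(13 \right)} J{\left(18 \right)} = - 11 \frac{\sqrt{180 + 6 \cdot 18}}{6} = - 11 \frac{\sqrt{180 + 108}}{6} = - 11 \frac{\sqrt{288}}{6} = - 11 \frac{12 \sqrt{2}}{6} = - 11 \cdot 2 \sqrt{2} = - 22 \sqrt{2}$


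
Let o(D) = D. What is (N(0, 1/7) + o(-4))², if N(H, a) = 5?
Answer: 1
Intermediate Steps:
(N(0, 1/7) + o(-4))² = (5 - 4)² = 1² = 1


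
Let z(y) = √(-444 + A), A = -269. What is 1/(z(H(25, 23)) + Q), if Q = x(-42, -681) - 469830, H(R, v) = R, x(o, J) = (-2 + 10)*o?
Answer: -20442/9611133403 - I*√713/221056068269 ≈ -2.1269e-6 - 1.2079e-10*I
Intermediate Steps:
x(o, J) = 8*o
z(y) = I*√713 (z(y) = √(-444 - 269) = √(-713) = I*√713)
Q = -470166 (Q = 8*(-42) - 469830 = -336 - 469830 = -470166)
1/(z(H(25, 23)) + Q) = 1/(I*√713 - 470166) = 1/(-470166 + I*√713)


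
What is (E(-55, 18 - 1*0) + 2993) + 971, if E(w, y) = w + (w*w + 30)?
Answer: 6964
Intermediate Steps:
E(w, y) = 30 + w + w² (E(w, y) = w + (w² + 30) = w + (30 + w²) = 30 + w + w²)
(E(-55, 18 - 1*0) + 2993) + 971 = ((30 - 55 + (-55)²) + 2993) + 971 = ((30 - 55 + 3025) + 2993) + 971 = (3000 + 2993) + 971 = 5993 + 971 = 6964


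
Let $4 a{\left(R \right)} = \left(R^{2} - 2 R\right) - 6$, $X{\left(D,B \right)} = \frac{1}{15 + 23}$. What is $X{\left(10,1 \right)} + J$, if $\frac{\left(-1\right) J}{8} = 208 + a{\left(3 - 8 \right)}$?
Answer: $- \frac{65435}{38} \approx -1722.0$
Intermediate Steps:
$X{\left(D,B \right)} = \frac{1}{38}$
$a{\left(R \right)} = - \frac{3}{2} - \frac{R}{2} + \frac{R^{2}}{4}$ ($a{\left(R \right)} = \frac{\left(R^{2} - 2 R\right) - 6}{4} = \frac{-6 + R^{2} - 2 R}{4} = - \frac{3}{2} - \frac{R}{2} + \frac{R^{2}}{4}$)
$J = -1722$ ($J = - 8 \left(208 - \left(\frac{3}{2} + \frac{3 - 8}{2} - \frac{\left(3 - 8\right)^{2}}{4}\right)\right) = - 8 \left(208 - \left(-1 - \frac{25}{4}\right)\right) = - 8 \left(208 + \left(- \frac{3}{2} + \frac{5}{2} + \frac{1}{4} \cdot 25\right)\right) = - 8 \left(208 + \left(- \frac{3}{2} + \frac{5}{2} + \frac{25}{4}\right)\right) = - 8 \left(208 + \frac{29}{4}\right) = \left(-8\right) \frac{861}{4} = -1722$)
$X{\left(10,1 \right)} + J = \frac{1}{38} - 1722 = - \frac{65435}{38}$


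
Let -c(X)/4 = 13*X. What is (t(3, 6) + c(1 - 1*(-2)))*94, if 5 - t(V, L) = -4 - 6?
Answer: -13254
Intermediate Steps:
t(V, L) = 15 (t(V, L) = 5 - (-4 - 6) = 5 - 1*(-10) = 5 + 10 = 15)
c(X) = -52*X
(t(3, 6) + c(1 - 1*(-2)))*94 = (15 - 52*(1 - 1*(-2)))*94 = (15 - 52*(1 + 2))*94 = (15 - 52*3)*94 = (15 - 156)*94 = -141*94 = -13254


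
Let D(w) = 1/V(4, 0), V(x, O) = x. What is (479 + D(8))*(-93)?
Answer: -178281/4 ≈ -44570.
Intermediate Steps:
D(w) = ¼ (D(w) = 1/4 = ¼)
(479 + D(8))*(-93) = (479 + ¼)*(-93) = (1917/4)*(-93) = -178281/4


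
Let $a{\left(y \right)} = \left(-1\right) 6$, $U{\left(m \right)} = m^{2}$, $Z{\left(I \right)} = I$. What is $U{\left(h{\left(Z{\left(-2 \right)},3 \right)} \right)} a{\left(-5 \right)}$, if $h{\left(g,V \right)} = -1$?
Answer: $-6$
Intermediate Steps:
$a{\left(y \right)} = -6$
$U{\left(h{\left(Z{\left(-2 \right)},3 \right)} \right)} a{\left(-5 \right)} = \left(-1\right)^{2} \left(-6\right) = 1 \left(-6\right) = -6$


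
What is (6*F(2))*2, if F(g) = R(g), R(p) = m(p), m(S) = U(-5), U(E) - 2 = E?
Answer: -36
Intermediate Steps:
U(E) = 2 + E
m(S) = -3 (m(S) = 2 - 5 = -3)
R(p) = -3
F(g) = -3
(6*F(2))*2 = (6*(-3))*2 = -18*2 = -36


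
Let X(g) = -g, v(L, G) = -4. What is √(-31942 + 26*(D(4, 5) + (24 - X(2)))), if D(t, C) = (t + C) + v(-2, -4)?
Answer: 4*I*√1946 ≈ 176.45*I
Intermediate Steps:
D(t, C) = -4 + C + t (D(t, C) = (t + C) - 4 = (C + t) - 4 = -4 + C + t)
√(-31942 + 26*(D(4, 5) + (24 - X(2)))) = √(-31942 + 26*((-4 + 5 + 4) + (24 - (-1)*2))) = √(-31942 + 26*(5 + (24 - 1*(-2)))) = √(-31942 + 26*(5 + (24 + 2))) = √(-31942 + 26*(5 + 26)) = √(-31942 + 26*31) = √(-31942 + 806) = √(-31136) = 4*I*√1946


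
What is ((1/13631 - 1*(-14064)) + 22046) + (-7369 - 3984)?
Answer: 337462668/13631 ≈ 24757.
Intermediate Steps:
((1/13631 - 1*(-14064)) + 22046) + (-7369 - 3984) = ((1/13631 + 14064) + 22046) - 11353 = (191706385/13631 + 22046) - 11353 = 492215411/13631 - 11353 = 337462668/13631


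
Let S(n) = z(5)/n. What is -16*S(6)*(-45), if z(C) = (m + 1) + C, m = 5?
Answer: 1320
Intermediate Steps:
z(C) = 6 + C (z(C) = (5 + 1) + C = 6 + C)
S(n) = 11/n (S(n) = (6 + 5)/n = 11/n)
-16*S(6)*(-45) = -176/6*(-45) = -16*11/6*(-45) = -88/3*(-45) = 1320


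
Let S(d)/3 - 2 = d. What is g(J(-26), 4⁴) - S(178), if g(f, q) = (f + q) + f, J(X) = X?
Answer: -336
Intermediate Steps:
S(d) = 6 + 3*d
g(f, q) = q + 2*f
g(J(-26), 4⁴) - S(178) = (4⁴ + 2*(-26)) - (6 + 3*178) = (256 - 52) - (6 + 534) = 204 - 1*540 = 204 - 540 = -336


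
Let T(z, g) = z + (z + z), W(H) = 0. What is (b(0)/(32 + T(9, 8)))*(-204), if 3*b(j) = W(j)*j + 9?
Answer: -612/59 ≈ -10.373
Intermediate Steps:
T(z, g) = 3*z (T(z, g) = z + 2*z = 3*z)
b(j) = 3 (b(j) = (0*j + 9)/3 = (0 + 9)/3 = (⅓)*9 = 3)
(b(0)/(32 + T(9, 8)))*(-204) = (3/(32 + 3*9))*(-204) = (3/(32 + 27))*(-204) = (3/59)*(-204) = -612/59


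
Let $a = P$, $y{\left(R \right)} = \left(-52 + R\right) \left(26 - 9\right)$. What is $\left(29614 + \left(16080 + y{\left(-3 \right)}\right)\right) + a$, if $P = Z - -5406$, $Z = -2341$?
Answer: $47824$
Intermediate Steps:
$y{\left(R \right)} = -884 + 17 R$ ($y{\left(R \right)} = \left(-52 + R\right) 17 = -884 + 17 R$)
$P = 3065$ ($P = -2341 - -5406 = -2341 + 5406 = 3065$)
$a = 3065$
$\left(29614 + \left(16080 + y{\left(-3 \right)}\right)\right) + a = \left(29614 + \left(16080 + \left(-884 + 17 \left(-3\right)\right)\right)\right) + 3065 = \left(29614 + \left(16080 - 935\right)\right) + 3065 = \left(29614 + 15145\right) + 3065 = 44759 + 3065 = 47824$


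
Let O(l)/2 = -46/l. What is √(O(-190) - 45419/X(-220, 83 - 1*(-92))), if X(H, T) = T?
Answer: I*√114559683/665 ≈ 16.095*I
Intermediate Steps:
O(l) = -92/l (O(l) = 2*(-46/l) = -92/l)
√(O(-190) - 45419/X(-220, 83 - 1*(-92))) = √(-92/(-190) - 45419/(83 - 1*(-92))) = √(-92*(-1/190) - 45419/(83 + 92)) = √(46/95 - 45419/175) = √(-861351/3325) = I*√114559683/665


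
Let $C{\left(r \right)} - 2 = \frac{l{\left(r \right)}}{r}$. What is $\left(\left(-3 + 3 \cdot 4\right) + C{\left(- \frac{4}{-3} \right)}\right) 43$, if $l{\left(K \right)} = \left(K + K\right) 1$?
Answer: $559$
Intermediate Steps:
$l{\left(K \right)} = 2 K$ ($l{\left(K \right)} = 2 K 1 = 2 K$)
$C{\left(r \right)} = 4$ ($C{\left(r \right)} = 2 + \frac{2 r}{r} = 2 + 2 = 4$)
$\left(\left(-3 + 3 \cdot 4\right) + C{\left(- \frac{4}{-3} \right)}\right) 43 = \left(\left(-3 + 3 \cdot 4\right) + 4\right) 43 = \left(\left(-3 + 12\right) + 4\right) 43 = \left(9 + 4\right) 43 = 13 \cdot 43 = 559$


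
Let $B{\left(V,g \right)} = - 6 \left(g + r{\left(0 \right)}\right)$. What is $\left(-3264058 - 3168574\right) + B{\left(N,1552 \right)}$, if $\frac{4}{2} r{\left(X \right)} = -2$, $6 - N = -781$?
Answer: $-6441938$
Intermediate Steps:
$N = 787$ ($N = 6 - -781 = 6 + 781 = 787$)
$r{\left(X \right)} = -1$ ($r{\left(X \right)} = \frac{1}{2} \left(-2\right) = -1$)
$B{\left(V,g \right)} = 6 - 6 g$ ($B{\left(V,g \right)} = - 6 \left(g - 1\right) = - 6 \left(-1 + g\right) = 6 - 6 g$)
$\left(-3264058 - 3168574\right) + B{\left(N,1552 \right)} = \left(-3264058 - 3168574\right) + \left(6 - 9312\right) = -6432632 + \left(6 - 9312\right) = -6432632 - 9306 = -6441938$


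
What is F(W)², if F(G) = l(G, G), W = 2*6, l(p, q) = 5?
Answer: 25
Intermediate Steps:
W = 12
F(G) = 5
F(W)² = 5² = 25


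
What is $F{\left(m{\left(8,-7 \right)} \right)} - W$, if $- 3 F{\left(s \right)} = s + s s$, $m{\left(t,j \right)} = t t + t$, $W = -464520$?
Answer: $462768$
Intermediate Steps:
$m{\left(t,j \right)} = t + t^{2}$ ($m{\left(t,j \right)} = t^{2} + t = t + t^{2}$)
$F{\left(s \right)} = - \frac{s}{3} - \frac{s^{2}}{3}$ ($F{\left(s \right)} = - \frac{s + s s}{3} = - \frac{s + s^{2}}{3} = - \frac{s}{3} - \frac{s^{2}}{3}$)
$F{\left(m{\left(8,-7 \right)} \right)} - W = - \frac{8 \left(1 + 8\right) \left(1 + 8 \left(1 + 8\right)\right)}{3} - -464520 = - \frac{8 \cdot 9 \left(1 + 8 \cdot 9\right)}{3} + 464520 = \left(- \frac{1}{3}\right) 72 \left(1 + 72\right) + 464520 = \left(- \frac{1}{3}\right) 72 \cdot 73 + 464520 = -1752 + 464520 = 462768$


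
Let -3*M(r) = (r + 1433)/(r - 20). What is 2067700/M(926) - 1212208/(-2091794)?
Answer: -5877948704914864/2467271023 ≈ -2.3824e+6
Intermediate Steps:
M(r) = -(1433 + r)/(3*(-20 + r)) (M(r) = -(r + 1433)/(3*(r - 20)) = -(1433 + r)/(3*(-20 + r)))
2067700/M(926) - 1212208/(-2091794) = 2067700/(((-1433 - 1*926)/(3*(-20 + 926)))) - 1212208/(-2091794) = 2067700/(((⅓)*(-1433 - 926)/906)) - 1212208*(-1/2091794) = 2067700/(((⅓)*(1/906)*(-2359))) + 606104/1045897 = 2067700/(-2359/2718) + 606104/1045897 = 2067700*(-2718/2359) + 606104/1045897 = -5620008600/2359 + 606104/1045897 = -5877948704914864/2467271023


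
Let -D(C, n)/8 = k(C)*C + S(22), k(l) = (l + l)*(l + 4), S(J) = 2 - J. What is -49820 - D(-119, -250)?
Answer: -26106220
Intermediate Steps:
k(l) = 2*l*(4 + l) (k(l) = (2*l)*(4 + l) = 2*l*(4 + l))
D(C, n) = 160 - 16*C²*(4 + C) (D(C, n) = -8*((2*C*(4 + C))*C + (2 - 1*22)) = -8*(2*C²*(4 + C) + (2 - 22)) = -8*(2*C²*(4 + C) - 20) = -8*(-20 + 2*C²*(4 + C)) = 160 - 16*C²*(4 + C))
-49820 - D(-119, -250) = -49820 - (160 - 16*(-119)²*(4 - 119)) = -49820 - (160 - 16*14161*(-115)) = -49820 - (160 + 26056240) = -49820 - 1*26056400 = -49820 - 26056400 = -26106220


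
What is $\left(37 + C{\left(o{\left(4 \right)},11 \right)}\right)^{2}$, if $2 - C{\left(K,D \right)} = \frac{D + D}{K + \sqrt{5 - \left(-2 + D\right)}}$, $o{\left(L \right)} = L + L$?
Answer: $\frac{383040}{289} + \frac{13618 i}{289} \approx 1325.4 + 47.121 i$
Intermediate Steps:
$o{\left(L \right)} = 2 L$
$C{\left(K,D \right)} = 2 - \frac{2 D}{K + \sqrt{7 - D}}$ ($C{\left(K,D \right)} = 2 - \frac{D + D}{K + \sqrt{5 - \left(-2 + D\right)}} = 2 - \frac{2 D}{K + \sqrt{7 - D}}$)
$\left(37 + C{\left(o{\left(4 \right)},11 \right)}\right)^{2} = \left(37 + \frac{2 \left(2 \cdot 4 + \sqrt{7 - 11} - 11\right)}{2 \cdot 4 + \sqrt{7 - 11}}\right)^{2} = \left(37 + \frac{2 \left(8 + \sqrt{7 - 11} - 11\right)}{8 + \sqrt{7 - 11}}\right)^{2} = \left(37 + \frac{2 \left(8 + \sqrt{-4} - 11\right)}{8 + \sqrt{-4}}\right)^{2} = \left(37 + \frac{2 \left(8 + 2 i - 11\right)}{8 + 2 i}\right)^{2} = \left(37 + 2 \frac{8 - 2 i}{68} \left(-3 + 2 i\right)\right)^{2} = \left(37 + \frac{\left(-3 + 2 i\right) \left(8 - 2 i\right)}{34}\right)^{2}$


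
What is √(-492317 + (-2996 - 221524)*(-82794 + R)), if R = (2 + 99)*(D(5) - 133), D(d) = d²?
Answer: √21037480723 ≈ 1.4504e+5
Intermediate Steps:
R = -10908 (R = (2 + 99)*(5² - 133) = 101*(25 - 133) = 101*(-108) = -10908)
√(-492317 + (-2996 - 221524)*(-82794 + R)) = √(-492317 + (-2996 - 221524)*(-82794 - 10908)) = √(-492317 - 224520*(-93702)) = √(-492317 + 21037973040) = √21037480723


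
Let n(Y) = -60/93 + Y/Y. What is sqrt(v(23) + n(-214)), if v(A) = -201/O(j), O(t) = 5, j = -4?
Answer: 4*I*sqrt(59830)/155 ≈ 6.3123*I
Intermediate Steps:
n(Y) = 11/31 (n(Y) = -60*1/93 + 1 = -20/31 + 1 = 11/31)
v(A) = -201/5
sqrt(v(23) + n(-214)) = sqrt(-201/5 + 11/31) = sqrt(-6176/155) = 4*I*sqrt(59830)/155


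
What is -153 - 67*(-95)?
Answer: 6212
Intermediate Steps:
-153 - 67*(-95) = -153 + 6365 = 6212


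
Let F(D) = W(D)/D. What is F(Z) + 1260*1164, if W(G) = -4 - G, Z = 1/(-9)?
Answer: 1466675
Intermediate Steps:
Z = -⅑ ≈ -0.11111
F(D) = (-4 - D)/D
F(Z) + 1260*1164 = (-4 - 1*(-⅑))/(-⅑) + 1260*1164 = -9*(-4 + ⅑) + 1466640 = -9*(-35/9) + 1466640 = 35 + 1466640 = 1466675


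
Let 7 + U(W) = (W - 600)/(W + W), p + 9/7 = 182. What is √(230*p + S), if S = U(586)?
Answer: √699259477574/4102 ≈ 203.86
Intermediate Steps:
p = 1265/7 (p = -9/7 + 182 = 1265/7 ≈ 180.71)
U(W) = -7 + (-600 + W)/(2*W) (U(W) = -7 + (W - 600)/(W + W) = -7 + (-600 + W)/((2*W)) = -7 + (-600 + W)*(1/(2*W)) = -7 + (-600 + W)/(2*W))
S = -4109/586 (S = -13/2 - 300/586 = -13/2 - 300*1/586 = -13/2 - 150/293 = -4109/586 ≈ -7.0119)
√(230*p + S) = √(230*(1265/7) - 4109/586) = √(290950/7 - 4109/586) = √(170467937/4102) = √699259477574/4102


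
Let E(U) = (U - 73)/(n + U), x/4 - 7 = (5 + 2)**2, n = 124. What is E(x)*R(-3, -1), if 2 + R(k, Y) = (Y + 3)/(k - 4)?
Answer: -604/609 ≈ -0.99179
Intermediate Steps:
R(k, Y) = -2 + (3 + Y)/(-4 + k) (R(k, Y) = -2 + (Y + 3)/(k - 4) = -2 + (3 + Y)/(-4 + k))
x = 224 (x = 28 + 4*(5 + 2)**2 = 28 + 4*7**2 = 28 + 4*49 = 28 + 196 = 224)
E(U) = (-73 + U)/(124 + U) (E(U) = (U - 73)/(124 + U) = (-73 + U)/(124 + U))
E(x)*R(-3, -1) = ((-73 + 224)/(124 + 224))*((11 - 1 - 2*(-3))/(-4 - 3)) = (151/348)*((11 - 1 + 6)/(-7)) = ((1/348)*151)*(-1/7*16) = (151/348)*(-16/7) = -604/609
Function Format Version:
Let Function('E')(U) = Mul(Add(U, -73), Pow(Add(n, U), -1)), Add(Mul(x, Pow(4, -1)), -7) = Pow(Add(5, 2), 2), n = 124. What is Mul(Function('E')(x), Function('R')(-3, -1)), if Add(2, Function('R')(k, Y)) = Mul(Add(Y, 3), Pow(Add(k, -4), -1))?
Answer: Rational(-604, 609) ≈ -0.99179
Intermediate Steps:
Function('R')(k, Y) = Add(-2, Mul(Pow(Add(-4, k), -1), Add(3, Y))) (Function('R')(k, Y) = Add(-2, Mul(Add(Y, 3), Pow(Add(k, -4), -1))) = Add(-2, Mul(Add(3, Y), Pow(Add(-4, k), -1))) = Add(-2, Mul(Pow(Add(-4, k), -1), Add(3, Y))))
x = 224 (x = Add(28, Mul(4, Pow(Add(5, 2), 2))) = Add(28, Mul(4, Pow(7, 2))) = Add(28, Mul(4, 49)) = Add(28, 196) = 224)
Function('E')(U) = Mul(Pow(Add(124, U), -1), Add(-73, U)) (Function('E')(U) = Mul(Add(U, -73), Pow(Add(124, U), -1)) = Mul(Add(-73, U), Pow(Add(124, U), -1)) = Mul(Pow(Add(124, U), -1), Add(-73, U)))
Mul(Function('E')(x), Function('R')(-3, -1)) = Mul(Mul(Pow(Add(124, 224), -1), Add(-73, 224)), Mul(Pow(Add(-4, -3), -1), Add(11, -1, Mul(-2, -3)))) = Mul(Mul(Pow(348, -1), 151), Mul(Pow(-7, -1), Add(11, -1, 6))) = Mul(Mul(Rational(1, 348), 151), Mul(Rational(-1, 7), 16)) = Mul(Rational(151, 348), Rational(-16, 7)) = Rational(-604, 609)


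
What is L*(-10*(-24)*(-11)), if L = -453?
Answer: 1195920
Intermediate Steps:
L*(-10*(-24)*(-11)) = -453*(-10*(-24))*(-11) = -108720*(-11) = -453*(-2640) = 1195920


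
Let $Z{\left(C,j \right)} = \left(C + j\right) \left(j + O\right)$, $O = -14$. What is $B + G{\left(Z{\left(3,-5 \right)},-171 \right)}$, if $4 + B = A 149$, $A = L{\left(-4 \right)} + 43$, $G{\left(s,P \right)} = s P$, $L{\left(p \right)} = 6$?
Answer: $799$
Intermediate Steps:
$Z{\left(C,j \right)} = \left(-14 + j\right) \left(C + j\right)$ ($Z{\left(C,j \right)} = \left(C + j\right) \left(j - 14\right) = \left(C + j\right) \left(-14 + j\right) = \left(-14 + j\right) \left(C + j\right)$)
$G{\left(s,P \right)} = P s$
$A = 49$ ($A = 6 + 43 = 49$)
$B = 7297$ ($B = -4 + 49 \cdot 149 = -4 + 7301 = 7297$)
$B + G{\left(Z{\left(3,-5 \right)},-171 \right)} = 7297 - 171 \left(\left(-5\right)^{2} - 42 - -70 + 3 \left(-5\right)\right) = 7297 - 171 \left(25 - 42 + 70 - 15\right) = 7297 - 6498 = 799$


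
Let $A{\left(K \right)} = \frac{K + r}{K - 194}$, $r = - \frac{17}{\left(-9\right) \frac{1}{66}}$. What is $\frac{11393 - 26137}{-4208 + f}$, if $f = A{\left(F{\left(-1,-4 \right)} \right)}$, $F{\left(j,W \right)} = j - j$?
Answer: $\frac{4290504}{1224715} \approx 3.5033$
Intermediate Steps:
$r = \frac{374}{3}$ ($r = - \frac{17}{\left(-9\right) \frac{1}{66}} = - \frac{17}{- \frac{3}{22}} = \left(-17\right) \left(- \frac{22}{3}\right) = \frac{374}{3} \approx 124.67$)
$F{\left(j,W \right)} = 0$
$A{\left(K \right)} = \frac{\frac{374}{3} + K}{-194 + K}$ ($A{\left(K \right)} = \frac{K + \frac{374}{3}}{K - 194} = \frac{\frac{374}{3} + K}{-194 + K}$)
$f = - \frac{187}{291}$ ($f = \frac{\frac{374}{3} + 0}{-194 + 0} = \frac{1}{-194} \cdot \frac{374}{3} = \left(- \frac{1}{194}\right) \frac{374}{3} = - \frac{187}{291} \approx -0.64261$)
$\frac{11393 - 26137}{-4208 + f} = \frac{11393 - 26137}{-4208 - \frac{187}{291}} = - \frac{14744}{- \frac{1224715}{291}} = \left(-14744\right) \left(- \frac{291}{1224715}\right) = \frac{4290504}{1224715}$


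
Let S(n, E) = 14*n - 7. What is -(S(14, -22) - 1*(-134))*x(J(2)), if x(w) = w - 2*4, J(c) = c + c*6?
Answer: -1938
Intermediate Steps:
S(n, E) = -7 + 14*n
J(c) = 7*c (J(c) = c + 6*c = 7*c)
x(w) = -8 + w (x(w) = w - 8 = -8 + w)
-(S(14, -22) - 1*(-134))*x(J(2)) = -((-7 + 14*14) - 1*(-134))*(-8 + 7*2) = -((-7 + 196) + 134)*(-8 + 14) = -(189 + 134)*6 = -323*6 = -1*1938 = -1938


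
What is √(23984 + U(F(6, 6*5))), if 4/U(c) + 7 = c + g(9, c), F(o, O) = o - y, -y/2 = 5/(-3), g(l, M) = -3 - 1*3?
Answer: 2*√5762063/31 ≈ 154.87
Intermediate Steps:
g(l, M) = -6 (g(l, M) = -3 - 3 = -6)
y = 10/3 (y = -10/(-3) = -10*(-1)/3 = -2*(-5/3) = 10/3 ≈ 3.3333)
F(o, O) = -10/3 + o (F(o, O) = o - 1*10/3 = o - 10/3 = -10/3 + o)
U(c) = 4/(-13 + c) (U(c) = 4/(-7 + (c - 6)) = 4/(-7 + (-6 + c)) = 4/(-13 + c))
√(23984 + U(F(6, 6*5))) = √(23984 + 4/(-13 + (-10/3 + 6))) = √(23984 + 4/(-13 + 8/3)) = √(23984 + 4/(-31/3)) = √(23984 + 4*(-3/31)) = √(23984 - 12/31) = √(743492/31) = 2*√5762063/31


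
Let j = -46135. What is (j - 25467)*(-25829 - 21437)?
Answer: 3384340132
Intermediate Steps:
(j - 25467)*(-25829 - 21437) = (-46135 - 25467)*(-25829 - 21437) = -71602*(-47266) = 3384340132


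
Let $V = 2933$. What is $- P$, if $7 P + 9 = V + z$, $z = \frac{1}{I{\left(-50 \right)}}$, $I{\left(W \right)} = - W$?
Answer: $- \frac{146201}{350} \approx -417.72$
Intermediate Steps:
$z = \frac{1}{50}$ ($z = \frac{1}{\left(-1\right) \left(-50\right)} = \frac{1}{50} \approx 0.02$)
$P = \frac{146201}{350}$ ($P = - \frac{9}{7} + \frac{2933 + \frac{1}{50}}{7} = - \frac{9}{7} + \frac{1}{7} \cdot \frac{146651}{50} = - \frac{9}{7} + \frac{146651}{350} = \frac{146201}{350} \approx 417.72$)
$- P = \left(-1\right) \frac{146201}{350} = - \frac{146201}{350}$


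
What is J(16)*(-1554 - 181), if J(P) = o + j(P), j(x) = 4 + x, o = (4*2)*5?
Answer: -104100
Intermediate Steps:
o = 40 (o = 8*5 = 40)
J(P) = 44 + P (J(P) = 40 + (4 + P) = 44 + P)
J(16)*(-1554 - 181) = (44 + 16)*(-1554 - 181) = 60*(-1735) = -104100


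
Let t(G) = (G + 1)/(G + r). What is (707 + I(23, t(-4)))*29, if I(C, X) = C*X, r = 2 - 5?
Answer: 145522/7 ≈ 20789.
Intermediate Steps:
r = -3
t(G) = (1 + G)/(-3 + G) (t(G) = (G + 1)/(G - 3) = (1 + G)/(-3 + G))
(707 + I(23, t(-4)))*29 = (707 + 23*((1 - 4)/(-3 - 4)))*29 = (707 + 23*(-3/(-7)))*29 = (707 + 23*(-⅐*(-3)))*29 = (707 + 23*(3/7))*29 = (707 + 69/7)*29 = (5018/7)*29 = 145522/7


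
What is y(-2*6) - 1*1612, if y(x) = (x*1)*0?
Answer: -1612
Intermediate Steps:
y(x) = 0 (y(x) = x*0 = 0)
y(-2*6) - 1*1612 = 0 - 1*1612 = 0 - 1612 = -1612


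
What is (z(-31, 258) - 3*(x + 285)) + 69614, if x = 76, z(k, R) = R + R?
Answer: 69047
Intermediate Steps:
z(k, R) = 2*R
(z(-31, 258) - 3*(x + 285)) + 69614 = (2*258 - 3*(76 + 285)) + 69614 = (516 - 3*361) + 69614 = (516 - 1083) + 69614 = -567 + 69614 = 69047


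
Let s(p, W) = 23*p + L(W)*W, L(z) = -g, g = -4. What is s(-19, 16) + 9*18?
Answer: -211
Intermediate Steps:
L(z) = 4 (L(z) = -1*(-4) = 4)
s(p, W) = 4*W + 23*p (s(p, W) = 23*p + 4*W = 4*W + 23*p)
s(-19, 16) + 9*18 = (4*16 + 23*(-19)) + 9*18 = (64 - 437) + 162 = -373 + 162 = -211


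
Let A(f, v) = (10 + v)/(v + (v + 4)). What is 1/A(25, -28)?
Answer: 26/9 ≈ 2.8889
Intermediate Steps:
A(f, v) = (10 + v)/(4 + 2*v) (A(f, v) = (10 + v)/(v + (4 + v)) = (10 + v)/(4 + 2*v))
1/A(25, -28) = 1/((10 - 28)/(2*(2 - 28))) = 1/((1/2)*(-18)/(-26)) = 1/((1/2)*(-1/26)*(-18)) = 1/(9/26) = 26/9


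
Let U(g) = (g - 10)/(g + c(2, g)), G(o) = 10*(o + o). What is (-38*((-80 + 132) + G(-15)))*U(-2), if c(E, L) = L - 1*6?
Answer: 56544/5 ≈ 11309.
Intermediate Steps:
G(o) = 20*o (G(o) = 10*(2*o) = 20*o)
c(E, L) = -6 + L (c(E, L) = L - 6 = -6 + L)
U(g) = (-10 + g)/(-6 + 2*g) (U(g) = (g - 10)/(g + (-6 + g)) = (-10 + g)/(-6 + 2*g))
(-38*((-80 + 132) + G(-15)))*U(-2) = (-38*((-80 + 132) + 20*(-15)))*((-10 - 2)/(2*(-3 - 2))) = (-38*(52 - 300))*((1/2)*(-12)/(-5)) = (-38*(-248))*((1/2)*(-1/5)*(-12)) = 9424*(6/5) = 56544/5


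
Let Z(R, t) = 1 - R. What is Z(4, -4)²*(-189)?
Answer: -1701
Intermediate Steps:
Z(4, -4)²*(-189) = (1 - 1*4)²*(-189) = (1 - 4)²*(-189) = (-3)²*(-189) = 9*(-189) = -1701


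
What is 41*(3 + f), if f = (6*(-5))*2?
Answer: -2337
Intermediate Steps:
f = -60 (f = -30*2 = -60)
41*(3 + f) = 41*(3 - 60) = 41*(-57) = -2337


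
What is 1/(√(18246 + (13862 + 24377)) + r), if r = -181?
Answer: 181/23724 + √56485/23724 ≈ 0.017647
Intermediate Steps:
1/(√(18246 + (13862 + 24377)) + r) = 1/(√(18246 + (13862 + 24377)) - 181) = 1/(√(18246 + 38239) - 181) = 1/(√56485 - 181) = 1/(-181 + √56485)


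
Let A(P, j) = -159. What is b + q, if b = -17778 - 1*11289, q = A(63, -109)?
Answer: -29226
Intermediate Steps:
q = -159
b = -29067 (b = -17778 - 11289 = -29067)
b + q = -29067 - 159 = -29226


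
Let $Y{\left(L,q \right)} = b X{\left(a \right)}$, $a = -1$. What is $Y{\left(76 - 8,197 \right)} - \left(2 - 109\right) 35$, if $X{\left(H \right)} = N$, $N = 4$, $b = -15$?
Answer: $3685$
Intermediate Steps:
$X{\left(H \right)} = 4$
$Y{\left(L,q \right)} = -60$ ($Y{\left(L,q \right)} = \left(-15\right) 4 = -60$)
$Y{\left(76 - 8,197 \right)} - \left(2 - 109\right) 35 = -60 - \left(2 - 109\right) 35 = -60 - \left(-107\right) 35 = -60 - -3745 = -60 + 3745 = 3685$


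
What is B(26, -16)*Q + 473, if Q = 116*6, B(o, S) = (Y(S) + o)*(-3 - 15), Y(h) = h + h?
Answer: 75641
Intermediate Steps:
Y(h) = 2*h
B(o, S) = -36*S - 18*o (B(o, S) = (2*S + o)*(-3 - 15) = (o + 2*S)*(-18) = -36*S - 18*o)
Q = 696
B(26, -16)*Q + 473 = (-36*(-16) - 18*26)*696 + 473 = (576 - 468)*696 + 473 = 108*696 + 473 = 75168 + 473 = 75641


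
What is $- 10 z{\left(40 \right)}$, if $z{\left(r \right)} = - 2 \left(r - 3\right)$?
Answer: $740$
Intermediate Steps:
$z{\left(r \right)} = 6 - 2 r$ ($z{\left(r \right)} = - 2 \left(-3 + r\right) = 6 - 2 r$)
$- 10 z{\left(40 \right)} = - 10 \left(6 - 80\right) = \left(-10\right) \left(-74\right) = 740$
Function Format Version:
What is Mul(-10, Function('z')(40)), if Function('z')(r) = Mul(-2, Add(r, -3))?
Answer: 740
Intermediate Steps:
Function('z')(r) = Add(6, Mul(-2, r)) (Function('z')(r) = Mul(-2, Add(-3, r)) = Add(6, Mul(-2, r)))
Mul(-10, Function('z')(40)) = Mul(-10, Add(6, Mul(-2, 40))) = Mul(-10, Add(6, -80)) = Mul(-10, -74) = 740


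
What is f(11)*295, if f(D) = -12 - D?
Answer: -6785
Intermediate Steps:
f(11)*295 = (-12 - 1*11)*295 = (-12 - 11)*295 = -23*295 = -6785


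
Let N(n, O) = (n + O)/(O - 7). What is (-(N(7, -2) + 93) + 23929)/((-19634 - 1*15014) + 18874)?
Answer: -214529/141966 ≈ -1.5111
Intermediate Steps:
N(n, O) = (O + n)/(-7 + O)
(-(N(7, -2) + 93) + 23929)/((-19634 - 1*15014) + 18874) = (-((-2 + 7)/(-7 - 2) + 93) + 23929)/((-19634 - 1*15014) + 18874) = (-(5/(-9) + 93) + 23929)/((-19634 - 15014) + 18874) = (-(-1/9*5 + 93) + 23929)/(-34648 + 18874) = (-(-5/9 + 93) + 23929)/(-15774) = (-1*832/9 + 23929)*(-1/15774) = (-832/9 + 23929)*(-1/15774) = (214529/9)*(-1/15774) = -214529/141966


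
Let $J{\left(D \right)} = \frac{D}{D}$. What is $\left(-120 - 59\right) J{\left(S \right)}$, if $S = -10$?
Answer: $-179$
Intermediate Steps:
$J{\left(D \right)} = 1$
$\left(-120 - 59\right) J{\left(S \right)} = \left(-120 - 59\right) 1 = \left(-179\right) 1 = -179$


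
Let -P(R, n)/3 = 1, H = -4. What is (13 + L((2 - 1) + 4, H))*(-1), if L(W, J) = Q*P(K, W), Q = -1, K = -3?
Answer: -16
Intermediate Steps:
P(R, n) = -3 (P(R, n) = -3*1 = -3)
L(W, J) = 3 (L(W, J) = -1*(-3) = 3)
(13 + L((2 - 1) + 4, H))*(-1) = (13 + 3)*(-1) = 16*(-1) = -16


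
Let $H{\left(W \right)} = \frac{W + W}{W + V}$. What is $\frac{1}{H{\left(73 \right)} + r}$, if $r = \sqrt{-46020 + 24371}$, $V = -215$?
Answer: $- \frac{5183}{109137938} - \frac{5041 i \sqrt{21649}}{109137938} \approx -4.749 \cdot 10^{-5} - 0.0067961 i$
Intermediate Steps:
$H{\left(W \right)} = \frac{2 W}{-215 + W}$ ($H{\left(W \right)} = \frac{W + W}{W - 215} = \frac{2 W}{-215 + W}$)
$r = i \sqrt{21649}$ ($r = \sqrt{-21649} = i \sqrt{21649} \approx 147.14 i$)
$\frac{1}{H{\left(73 \right)} + r} = \frac{1}{2 \cdot 73 \frac{1}{-215 + 73} + i \sqrt{21649}} = \frac{1}{2 \cdot 73 \frac{1}{-142} + i \sqrt{21649}} = \frac{1}{2 \cdot 73 \left(- \frac{1}{142}\right) + i \sqrt{21649}} = \frac{1}{- \frac{73}{71} + i \sqrt{21649}}$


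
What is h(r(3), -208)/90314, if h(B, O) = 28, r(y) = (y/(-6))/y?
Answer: 2/6451 ≈ 0.00031003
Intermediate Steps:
r(y) = -1/6 (r(y) = (y*(-1/6))/y = (-y/6)/y = -1/6)
h(r(3), -208)/90314 = 28/90314 = 28*(1/90314) = 2/6451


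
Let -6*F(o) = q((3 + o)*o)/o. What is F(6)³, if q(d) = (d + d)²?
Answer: -34012224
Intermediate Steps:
q(d) = 4*d² (q(d) = (2*d)² = 4*d²)
F(o) = -2*o*(3 + o)²/3 (F(o) = -4*((3 + o)*o)²/(6*o) = -4*(o*(3 + o))²/(6*o) = -4*(o²*(3 + o)²)/(6*o) = -4*o²*(3 + o)²/(6*o) = -2*o*(3 + o)²/3)
F(6)³ = (-⅔*6*(3 + 6)²)³ = (-⅔*6*9²)³ = (-⅔*6*81)³ = (-324)³ = -34012224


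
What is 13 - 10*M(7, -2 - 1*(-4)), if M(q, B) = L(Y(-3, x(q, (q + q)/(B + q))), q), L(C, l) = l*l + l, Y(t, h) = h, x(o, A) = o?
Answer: -547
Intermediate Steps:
L(C, l) = l + l² (L(C, l) = l² + l = l + l²)
M(q, B) = q*(1 + q)
13 - 10*M(7, -2 - 1*(-4)) = 13 - 70*(1 + 7) = 13 - 70*8 = 13 - 10*56 = 13 - 560 = -547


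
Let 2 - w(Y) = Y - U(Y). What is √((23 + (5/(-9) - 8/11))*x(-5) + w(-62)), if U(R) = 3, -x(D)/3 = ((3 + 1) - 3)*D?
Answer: √427713/33 ≈ 19.818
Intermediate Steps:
x(D) = -3*D (x(D) = -3*((3 + 1) - 3)*D = -3*(4 - 3)*D = -3*D)
w(Y) = 5 - Y (w(Y) = 2 - (Y - 1*3) = 2 - (Y - 3) = 2 - (-3 + Y) = 2 + (3 - Y) = 5 - Y)
√((23 + (5/(-9) - 8/11))*x(-5) + w(-62)) = √((23 + (5/(-9) - 8/11))*(-3*(-5)) + (5 - 1*(-62))) = √((23 + (5*(-⅑) - 8*1/11))*15 + (5 + 62)) = √((23 + (-5/9 - 8/11))*15 + 67) = √((23 - 127/99)*15 + 67) = √((2150/99)*15 + 67) = √(10750/33 + 67) = √(12961/33) = √427713/33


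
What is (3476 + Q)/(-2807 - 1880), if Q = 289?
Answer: -3765/4687 ≈ -0.80329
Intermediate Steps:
(3476 + Q)/(-2807 - 1880) = (3476 + 289)/(-2807 - 1880) = 3765/(-4687) = 3765*(-1/4687) = -3765/4687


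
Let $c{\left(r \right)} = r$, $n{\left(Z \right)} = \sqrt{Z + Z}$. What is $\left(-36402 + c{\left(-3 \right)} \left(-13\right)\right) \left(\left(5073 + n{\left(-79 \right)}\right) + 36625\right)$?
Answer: $-1516264374 - 36363 i \sqrt{158} \approx -1.5163 \cdot 10^{9} - 4.5708 \cdot 10^{5} i$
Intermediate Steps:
$n{\left(Z \right)} = \sqrt{2} \sqrt{Z}$ ($n{\left(Z \right)} = \sqrt{2 Z} = \sqrt{2} \sqrt{Z}$)
$\left(-36402 + c{\left(-3 \right)} \left(-13\right)\right) \left(\left(5073 + n{\left(-79 \right)}\right) + 36625\right) = \left(-36402 - -39\right) \left(\left(5073 + \sqrt{2} \sqrt{-79}\right) + 36625\right) = \left(-36402 + 39\right) \left(\left(5073 + \sqrt{2} i \sqrt{79}\right) + 36625\right) = - 36363 \left(\left(5073 + i \sqrt{158}\right) + 36625\right) = - 36363 \left(41698 + i \sqrt{158}\right) = -1516264374 - 36363 i \sqrt{158}$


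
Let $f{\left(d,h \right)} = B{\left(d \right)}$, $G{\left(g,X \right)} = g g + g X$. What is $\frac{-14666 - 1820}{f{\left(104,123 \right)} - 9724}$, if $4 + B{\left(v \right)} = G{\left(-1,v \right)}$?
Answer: $\frac{16486}{9831} \approx 1.6769$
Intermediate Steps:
$G{\left(g,X \right)} = g^{2} + X g$
$B{\left(v \right)} = -3 - v$ ($B{\left(v \right)} = -4 - \left(v - 1\right) = -4 - \left(-1 + v\right) = -3 - v$)
$f{\left(d,h \right)} = -3 - d$
$\frac{-14666 - 1820}{f{\left(104,123 \right)} - 9724} = \frac{-14666 - 1820}{\left(-3 - 104\right) - 9724} = - \frac{16486}{\left(-3 - 104\right) - 9724} = - \frac{16486}{-107 - 9724} = - \frac{16486}{-9831} = \left(-16486\right) \left(- \frac{1}{9831}\right) = \frac{16486}{9831}$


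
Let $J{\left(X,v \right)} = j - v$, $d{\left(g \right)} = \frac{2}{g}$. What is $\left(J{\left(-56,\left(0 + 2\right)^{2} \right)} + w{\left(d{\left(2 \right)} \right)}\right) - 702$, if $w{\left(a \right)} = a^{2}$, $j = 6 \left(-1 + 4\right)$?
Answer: $-687$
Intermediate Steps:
$j = 18$ ($j = 6 \cdot 3 = 18$)
$J{\left(X,v \right)} = 18 - v$
$\left(J{\left(-56,\left(0 + 2\right)^{2} \right)} + w{\left(d{\left(2 \right)} \right)}\right) - 702 = \left(\left(18 - \left(0 + 2\right)^{2}\right) + \left(\frac{2}{2}\right)^{2}\right) - 702 = \left(\left(18 - 2^{2}\right) + \left(2 \cdot \frac{1}{2}\right)^{2}\right) - 702 = \left(\left(18 - 4\right) + 1^{2}\right) - 702 = \left(\left(18 - 4\right) + 1\right) - 702 = \left(14 + 1\right) - 702 = 15 - 702 = -687$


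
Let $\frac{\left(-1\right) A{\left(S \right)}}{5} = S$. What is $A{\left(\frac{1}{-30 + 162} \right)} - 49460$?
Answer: $- \frac{6528725}{132} \approx -49460.0$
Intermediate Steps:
$A{\left(S \right)} = - 5 S$
$A{\left(\frac{1}{-30 + 162} \right)} - 49460 = - \frac{5}{-30 + 162} - 49460 = - \frac{5}{132} - 49460 = - \frac{6528725}{132}$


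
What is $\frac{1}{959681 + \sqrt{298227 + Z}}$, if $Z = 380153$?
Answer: $\frac{959681}{920986943381} - \frac{2 \sqrt{169595}}{920986943381} \approx 1.0411 \cdot 10^{-6}$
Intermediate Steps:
$\frac{1}{959681 + \sqrt{298227 + Z}} = \frac{1}{959681 + \sqrt{298227 + 380153}} = \frac{1}{959681 + \sqrt{678380}} = \frac{1}{959681 + 2 \sqrt{169595}}$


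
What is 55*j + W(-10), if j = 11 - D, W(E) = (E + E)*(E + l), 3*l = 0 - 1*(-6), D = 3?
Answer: 600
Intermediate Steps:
l = 2 (l = (0 - 1*(-6))/3 = (0 + 6)/3 = (⅓)*6 = 2)
W(E) = 2*E*(2 + E) (W(E) = (E + E)*(E + 2) = (2*E)*(2 + E) = 2*E*(2 + E))
j = 8 (j = 11 - 1*3 = 11 - 3 = 8)
55*j + W(-10) = 55*8 + 2*(-10)*(2 - 10) = 440 + 2*(-10)*(-8) = 440 + 160 = 600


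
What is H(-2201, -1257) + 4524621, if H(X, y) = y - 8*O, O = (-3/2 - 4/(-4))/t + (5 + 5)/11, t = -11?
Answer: 49756920/11 ≈ 4.5234e+6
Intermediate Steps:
O = 21/22 (O = (-3/2 - 4/(-4))/(-11) + (5 + 5)/11 = (-3*1/2 - 4*(-1/4))*(-1/11) + 10*(1/11) = (-3/2 + 1)*(-1/11) + 10/11 = -1/2*(-1/11) + 10/11 = 1/22 + 10/11 = 21/22 ≈ 0.95455)
H(X, y) = -84/11 + y (H(X, y) = y - 8*21/22 = y - 84/11 = -84/11 + y)
H(-2201, -1257) + 4524621 = (-84/11 - 1257) + 4524621 = -13911/11 + 4524621 = 49756920/11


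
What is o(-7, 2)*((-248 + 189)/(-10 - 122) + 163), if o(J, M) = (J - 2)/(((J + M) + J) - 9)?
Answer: 21575/308 ≈ 70.049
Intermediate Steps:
o(J, M) = (-2 + J)/(-9 + M + 2*J) (o(J, M) = (-2 + J)/((M + 2*J) - 9) = (-2 + J)/(-9 + M + 2*J))
o(-7, 2)*((-248 + 189)/(-10 - 122) + 163) = ((-2 - 7)/(-9 + 2 + 2*(-7)))*((-248 + 189)/(-10 - 122) + 163) = (-9/(-9 + 2 - 14))*(-59/(-132) + 163) = (-9/(-21))*(-59*(-1/132) + 163) = (-1/21*(-9))*(59/132 + 163) = (3/7)*(21575/132) = 21575/308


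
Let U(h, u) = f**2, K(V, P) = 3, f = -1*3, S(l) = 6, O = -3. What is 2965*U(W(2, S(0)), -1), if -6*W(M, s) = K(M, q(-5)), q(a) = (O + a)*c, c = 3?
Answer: 26685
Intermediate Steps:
f = -3
q(a) = -9 + 3*a (q(a) = (-3 + a)*3 = -9 + 3*a)
W(M, s) = -1/2 (W(M, s) = -1/6*3 = -1/2)
U(h, u) = 9 (U(h, u) = (-3)**2 = 9)
2965*U(W(2, S(0)), -1) = 2965*9 = 26685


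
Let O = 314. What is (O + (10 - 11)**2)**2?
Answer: 99225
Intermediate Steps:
(O + (10 - 11)**2)**2 = (314 + (10 - 11)**2)**2 = (314 + (-1)**2)**2 = (314 + 1)**2 = 315**2 = 99225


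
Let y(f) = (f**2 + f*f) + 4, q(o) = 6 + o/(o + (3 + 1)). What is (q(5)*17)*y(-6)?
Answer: 76228/9 ≈ 8469.8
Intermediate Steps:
q(o) = 6 + o/(4 + o) (q(o) = 6 + o/(o + 4) = 6 + o/(4 + o))
y(f) = 4 + 2*f**2 (y(f) = (f**2 + f**2) + 4 = 2*f**2 + 4 = 4 + 2*f**2)
(q(5)*17)*y(-6) = (((24 + 7*5)/(4 + 5))*17)*(4 + 2*(-6)**2) = (((24 + 35)/9)*17)*(4 + 2*36) = (((1/9)*59)*17)*(4 + 72) = ((59/9)*17)*76 = (1003/9)*76 = 76228/9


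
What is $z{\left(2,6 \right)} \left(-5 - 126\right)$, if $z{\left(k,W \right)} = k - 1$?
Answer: $-131$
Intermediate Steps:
$z{\left(k,W \right)} = -1 + k$
$z{\left(2,6 \right)} \left(-5 - 126\right) = \left(-1 + 2\right) \left(-5 - 126\right) = 1 \left(-131\right) = -131$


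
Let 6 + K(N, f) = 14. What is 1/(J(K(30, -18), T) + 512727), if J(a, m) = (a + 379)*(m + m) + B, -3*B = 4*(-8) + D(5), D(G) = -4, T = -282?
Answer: 1/294471 ≈ 3.3959e-6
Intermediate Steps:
K(N, f) = 8 (K(N, f) = -6 + 14 = 8)
B = 12 (B = -(4*(-8) - 4)/3 = -(-32 - 4)/3 = -⅓*(-36) = 12)
J(a, m) = 12 + 2*m*(379 + a) (J(a, m) = (a + 379)*(m + m) + 12 = (379 + a)*(2*m) + 12 = 2*m*(379 + a) + 12 = 12 + 2*m*(379 + a))
1/(J(K(30, -18), T) + 512727) = 1/((12 + 758*(-282) + 2*8*(-282)) + 512727) = 1/((12 - 213756 - 4512) + 512727) = 1/(-218256 + 512727) = 1/294471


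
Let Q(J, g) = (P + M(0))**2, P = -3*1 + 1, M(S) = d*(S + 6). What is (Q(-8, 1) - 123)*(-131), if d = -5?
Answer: -118031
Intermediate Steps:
M(S) = -30 - 5*S (M(S) = -5*(S + 6) = -5*(6 + S) = -30 - 5*S)
P = -2 (P = -3 + 1 = -2)
Q(J, g) = 1024 (Q(J, g) = (-2 + (-30 - 5*0))**2 = (-2 + (-30 + 0))**2 = (-2 - 30)**2 = (-32)**2 = 1024)
(Q(-8, 1) - 123)*(-131) = (1024 - 123)*(-131) = 901*(-131) = -118031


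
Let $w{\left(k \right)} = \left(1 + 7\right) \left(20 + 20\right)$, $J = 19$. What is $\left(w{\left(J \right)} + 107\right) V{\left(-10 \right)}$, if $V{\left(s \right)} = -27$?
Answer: $-11529$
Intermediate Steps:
$w{\left(k \right)} = 320$ ($w{\left(k \right)} = 8 \cdot 40 = 320$)
$\left(w{\left(J \right)} + 107\right) V{\left(-10 \right)} = \left(320 + 107\right) \left(-27\right) = 427 \left(-27\right) = -11529$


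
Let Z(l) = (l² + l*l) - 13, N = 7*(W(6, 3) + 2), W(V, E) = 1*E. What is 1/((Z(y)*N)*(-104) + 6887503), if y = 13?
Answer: 1/5704503 ≈ 1.7530e-7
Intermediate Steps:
W(V, E) = E
N = 35 (N = 7*(3 + 2) = 7*5 = 35)
Z(l) = -13 + 2*l² (Z(l) = (l² + l²) - 13 = 2*l² - 13 = -13 + 2*l²)
1/((Z(y)*N)*(-104) + 6887503) = 1/(((-13 + 2*13²)*35)*(-104) + 6887503) = 1/(((-13 + 2*169)*35)*(-104) + 6887503) = 1/(((-13 + 338)*35)*(-104) + 6887503) = 1/((325*35)*(-104) + 6887503) = 1/(11375*(-104) + 6887503) = 1/(-1183000 + 6887503) = 1/5704503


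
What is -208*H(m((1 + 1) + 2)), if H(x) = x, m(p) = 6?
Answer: -1248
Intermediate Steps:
-208*H(m((1 + 1) + 2)) = -208*6 = -1248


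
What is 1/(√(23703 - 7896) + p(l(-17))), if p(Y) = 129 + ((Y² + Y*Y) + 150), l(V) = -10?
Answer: 1/446 - √15807/213634 ≈ 0.0016536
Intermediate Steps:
p(Y) = 279 + 2*Y² (p(Y) = 129 + ((Y² + Y²) + 150) = 129 + (2*Y² + 150) = 129 + (150 + 2*Y²) = 279 + 2*Y²)
1/(√(23703 - 7896) + p(l(-17))) = 1/(√(23703 - 7896) + (279 + 2*(-10)²)) = 1/(√15807 + (279 + 2*100)) = 1/(√15807 + (279 + 200)) = 1/(√15807 + 479) = 1/(479 + √15807)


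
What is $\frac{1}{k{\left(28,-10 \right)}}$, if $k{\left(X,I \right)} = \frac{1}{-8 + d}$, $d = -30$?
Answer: $-38$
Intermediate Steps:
$k{\left(X,I \right)} = - \frac{1}{38}$ ($k{\left(X,I \right)} = \frac{1}{-8 - 30} = \frac{1}{-38} = - \frac{1}{38}$)
$\frac{1}{k{\left(28,-10 \right)}} = \frac{1}{- \frac{1}{38}} = -38$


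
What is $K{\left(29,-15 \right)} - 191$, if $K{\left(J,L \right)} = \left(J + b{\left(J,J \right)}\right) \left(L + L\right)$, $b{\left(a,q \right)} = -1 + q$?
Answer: $-1901$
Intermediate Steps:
$K{\left(J,L \right)} = 2 L \left(-1 + 2 J\right)$ ($K{\left(J,L \right)} = \left(J + \left(-1 + J\right)\right) \left(L + L\right) = \left(-1 + 2 J\right) 2 L = 2 L \left(-1 + 2 J\right)$)
$K{\left(29,-15 \right)} - 191 = 2 \left(-15\right) \left(-1 + 2 \cdot 29\right) - 191 = 2 \left(-15\right) \left(-1 + 58\right) - 191 = 2 \left(-15\right) 57 - 191 = -1710 - 191 = -1901$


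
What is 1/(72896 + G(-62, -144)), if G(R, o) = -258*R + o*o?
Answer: 1/109628 ≈ 9.1218e-6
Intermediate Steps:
G(R, o) = o² - 258*R (G(R, o) = -258*R + o² = o² - 258*R)
1/(72896 + G(-62, -144)) = 1/(72896 + ((-144)² - 258*(-62))) = 1/(72896 + (20736 + 15996)) = 1/(72896 + 36732) = 1/109628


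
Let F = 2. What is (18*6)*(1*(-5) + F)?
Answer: -324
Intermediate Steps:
(18*6)*(1*(-5) + F) = (18*6)*(1*(-5) + 2) = 108*(-5 + 2) = 108*(-3) = -324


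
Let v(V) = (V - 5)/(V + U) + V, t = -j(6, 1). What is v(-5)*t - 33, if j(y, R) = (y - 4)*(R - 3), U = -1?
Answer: -139/3 ≈ -46.333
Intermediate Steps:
j(y, R) = (-4 + y)*(-3 + R)
t = 4 (t = -(12 - 4*1 - 3*6 + 1*6) = -(12 - 4 - 18 + 6) = -1*(-4) = 4)
v(V) = V + (-5 + V)/(-1 + V) (v(V) = (V - 5)/(V - 1) + V = (-5 + V)/(-1 + V) + V = V + (-5 + V)/(-1 + V))
v(-5)*t - 33 = ((-5 + (-5)**2)/(-1 - 5))*4 - 33 = ((-5 + 25)/(-6))*4 - 33 = -1/6*20*4 - 33 = -10/3*4 - 33 = -40/3 - 33 = -139/3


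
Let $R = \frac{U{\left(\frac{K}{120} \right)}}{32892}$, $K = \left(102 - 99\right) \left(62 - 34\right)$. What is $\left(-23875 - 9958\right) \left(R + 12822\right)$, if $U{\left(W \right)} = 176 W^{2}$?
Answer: $- \frac{89179835933437}{205575} \approx -4.3381 \cdot 10^{8}$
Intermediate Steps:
$K = 84$ ($K = 3 \cdot 28 = 84$)
$R = \frac{539}{205575}$ ($R = \frac{176 \left(\frac{84}{120}\right)^{2}}{32892} = 176 \left(84 \cdot \frac{1}{120}\right)^{2} \cdot \frac{1}{32892} = 176 \left(\frac{7}{10}\right)^{2} \cdot \frac{1}{32892} = 176 \cdot \frac{49}{100} \cdot \frac{1}{32892} = \frac{2156}{25} \cdot \frac{1}{32892} = \frac{539}{205575} \approx 0.0026219$)
$\left(-23875 - 9958\right) \left(R + 12822\right) = \left(-23875 - 9958\right) \left(\frac{539}{205575} + 12822\right) = \left(-33833\right) \frac{2635883189}{205575} = - \frac{89179835933437}{205575}$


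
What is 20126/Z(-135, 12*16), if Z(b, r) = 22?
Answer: 10063/11 ≈ 914.82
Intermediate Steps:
20126/Z(-135, 12*16) = 20126/22 = 20126*(1/22) = 10063/11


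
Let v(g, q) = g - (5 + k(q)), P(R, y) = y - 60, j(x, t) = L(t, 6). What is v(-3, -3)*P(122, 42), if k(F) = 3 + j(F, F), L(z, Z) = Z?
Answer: 306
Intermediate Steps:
j(x, t) = 6
k(F) = 9 (k(F) = 3 + 6 = 9)
P(R, y) = -60 + y
v(g, q) = -14 + g (v(g, q) = g - (5 + 9) = g - 1*14 = g - 14 = -14 + g)
v(-3, -3)*P(122, 42) = (-14 - 3)*(-60 + 42) = -17*(-18) = 306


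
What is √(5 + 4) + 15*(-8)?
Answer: -117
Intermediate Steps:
√(5 + 4) + 15*(-8) = √9 - 120 = 3 - 120 = -117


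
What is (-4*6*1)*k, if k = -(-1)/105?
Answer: -8/35 ≈ -0.22857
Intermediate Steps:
k = 1/105 (k = -(-1)/105 = -1*(-1/105) = 1/105 ≈ 0.0095238)
(-4*6*1)*k = (-4*6*1)*(1/105) = -24*1*(1/105) = -24*1/105 = -8/35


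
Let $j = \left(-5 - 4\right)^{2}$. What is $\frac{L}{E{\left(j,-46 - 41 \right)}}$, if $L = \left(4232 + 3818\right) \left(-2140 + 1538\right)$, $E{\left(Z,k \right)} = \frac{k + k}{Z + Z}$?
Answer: $\frac{130844700}{29} \approx 4.5119 \cdot 10^{6}$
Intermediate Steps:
$j = 81$ ($j = \left(-9\right)^{2} = 81$)
$E{\left(Z,k \right)} = \frac{k}{Z}$ ($E{\left(Z,k \right)} = \frac{2 k}{2 Z} = 2 k \frac{1}{2 Z} = \frac{k}{Z}$)
$L = -4846100$ ($L = 8050 \left(-602\right) = -4846100$)
$\frac{L}{E{\left(j,-46 - 41 \right)}} = - \frac{4846100}{\left(-46 - 41\right) \frac{1}{81}} = - \frac{4846100}{\left(-87\right) \frac{1}{81}} = - \frac{4846100}{- \frac{29}{27}} = \left(-4846100\right) \left(- \frac{27}{29}\right) = \frac{130844700}{29}$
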